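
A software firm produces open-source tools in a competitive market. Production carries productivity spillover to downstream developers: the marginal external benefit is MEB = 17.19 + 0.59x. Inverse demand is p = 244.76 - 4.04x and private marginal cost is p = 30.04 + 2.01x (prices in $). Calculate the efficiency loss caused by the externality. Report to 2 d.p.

Market equilibrium (private): 30.04 + 2.01x = 244.76 - 4.04x → x_m = 35.4909.
Social marginal cost = private MC − MEB = 12.85 + 1.42x.
Set SMC = demand: 12.85 + 1.42x = 244.76 - 4.04x → x* = 42.4744.
The loss is the area between SMC and demand from x* to x_m; with linear curves that's a triangle of height MEB(x_m).
DWL = ½ × 6.9835 × 38.1296 = 133.1390.

DWL = $133.14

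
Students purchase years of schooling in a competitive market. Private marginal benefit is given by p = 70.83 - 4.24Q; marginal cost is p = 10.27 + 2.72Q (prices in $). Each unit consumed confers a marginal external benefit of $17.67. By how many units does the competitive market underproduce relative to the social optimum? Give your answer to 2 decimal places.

2.54 units

Market equilibrium (private): 10.27 + 2.72Q = 70.83 - 4.24Q → Q_m = 8.7011.
Social marginal benefit = demand + MEB = 88.50 - 4.24Q.
Set SMB = MC: 88.50 - 4.24Q = 10.27 + 2.72Q → Q* = 11.2399.
Gap = |8.7011 − 11.2399| = 2.5388.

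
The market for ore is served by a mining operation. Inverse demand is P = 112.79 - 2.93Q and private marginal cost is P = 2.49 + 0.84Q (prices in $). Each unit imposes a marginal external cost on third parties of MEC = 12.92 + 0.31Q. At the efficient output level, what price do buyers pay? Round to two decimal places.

P = $42.86

Social marginal cost = private MC + MEC = 15.41 + 1.15Q.
Set SMC = demand: 15.41 + 1.15Q = 112.79 - 2.93Q → Q* = 23.8676.
Consumer price on the demand curve at Q*: 112.79 − 2.93×23.8676 = 42.8579.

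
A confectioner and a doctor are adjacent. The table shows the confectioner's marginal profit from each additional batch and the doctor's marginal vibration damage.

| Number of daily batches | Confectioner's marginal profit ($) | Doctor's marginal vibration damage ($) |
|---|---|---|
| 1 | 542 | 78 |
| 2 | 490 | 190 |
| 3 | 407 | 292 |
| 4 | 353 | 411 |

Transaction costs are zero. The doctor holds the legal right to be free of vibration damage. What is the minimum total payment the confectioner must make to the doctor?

$560

Efficient level: marginal profit ≥ marginal vibration damage through level 3, so k* = 3.
With the doctor holding the right, the confectioner must at least compensate total damage at k*: 78 + 190 + 292 = 560.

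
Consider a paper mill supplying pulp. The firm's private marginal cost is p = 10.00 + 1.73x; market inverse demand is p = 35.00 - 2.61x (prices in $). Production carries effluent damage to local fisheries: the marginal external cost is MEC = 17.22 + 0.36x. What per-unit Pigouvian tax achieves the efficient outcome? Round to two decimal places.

tax = $17.82 per unit

Social marginal cost = private MC + MEC = 27.22 + 2.09x.
Set SMC = demand: 27.22 + 2.09x = 35.00 - 2.61x → x* = 1.6553.
The Pigouvian tax equals MEC at x*: 17.22 + 0.36×1.6553 = 17.8159.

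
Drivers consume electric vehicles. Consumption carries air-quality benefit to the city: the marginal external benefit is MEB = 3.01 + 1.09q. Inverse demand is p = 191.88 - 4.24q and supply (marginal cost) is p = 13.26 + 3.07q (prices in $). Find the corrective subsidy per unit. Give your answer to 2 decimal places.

subsidy = $34.84 per unit

Social marginal benefit = demand + MEB = 194.89 - 3.15q.
Set SMB = MC: 194.89 - 3.15q = 13.26 + 3.07q → q* = 29.2010.
The Pigouvian subsidy equals MEB at q*: 3.01 + 1.09×29.2010 = 34.8391.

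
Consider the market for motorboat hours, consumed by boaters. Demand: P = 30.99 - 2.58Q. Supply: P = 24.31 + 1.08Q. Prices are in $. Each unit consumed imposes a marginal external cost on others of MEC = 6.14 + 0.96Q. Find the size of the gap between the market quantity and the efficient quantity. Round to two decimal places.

1.71 units

Market equilibrium (private): 24.31 + 1.08Q = 30.99 - 2.58Q → Q_m = 1.8251.
Social marginal benefit = demand − MEC = 24.85 - 3.54Q.
Set SMB = MC: 24.85 - 3.54Q = 24.31 + 1.08Q → Q* = 0.1169.
Gap = |1.8251 − 0.1169| = 1.7082.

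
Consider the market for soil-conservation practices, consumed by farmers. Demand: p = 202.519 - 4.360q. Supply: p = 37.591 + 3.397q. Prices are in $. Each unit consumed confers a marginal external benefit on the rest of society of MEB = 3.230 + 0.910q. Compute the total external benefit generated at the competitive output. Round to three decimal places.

Market equilibrium (private): 37.591 + 3.397q = 202.519 - 4.360q → q_m = 21.2618.
Total external benefit = ∫₀^{q_m} (3.230 + 0.910q) dq = 3.230×21.2618 + ½×0.910×21.2618² = 274.3648.

$274.365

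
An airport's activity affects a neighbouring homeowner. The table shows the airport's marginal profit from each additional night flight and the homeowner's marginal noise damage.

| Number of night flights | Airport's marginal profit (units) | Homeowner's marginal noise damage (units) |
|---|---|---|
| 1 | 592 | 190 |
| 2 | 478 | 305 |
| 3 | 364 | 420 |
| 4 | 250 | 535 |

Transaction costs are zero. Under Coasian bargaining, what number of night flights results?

Bargaining reaches the level where marginal profit last exceeds marginal noise damage.
That holds through level 2 (478 ≥ 305) but not at 3 (364 < 420).

2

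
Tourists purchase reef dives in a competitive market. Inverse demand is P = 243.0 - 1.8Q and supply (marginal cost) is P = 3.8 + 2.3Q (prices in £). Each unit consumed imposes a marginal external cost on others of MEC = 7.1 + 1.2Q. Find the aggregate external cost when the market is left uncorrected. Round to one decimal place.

Market equilibrium (private): 3.8 + 2.3Q = 243.0 - 1.8Q → Q_m = 58.3415.
Total external cost = ∫₀^{Q_m} (7.1 + 1.2Q) dQ = 7.1×58.3415 + ½×1.2×58.3415² = 2456.4630.

£2456.5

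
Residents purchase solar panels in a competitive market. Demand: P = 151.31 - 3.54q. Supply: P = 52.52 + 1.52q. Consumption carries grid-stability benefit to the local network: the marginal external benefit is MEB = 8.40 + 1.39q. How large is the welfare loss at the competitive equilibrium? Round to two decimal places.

DWL = 172.06

Market equilibrium (private): 52.52 + 1.52q = 151.31 - 3.54q → q_m = 19.5237.
Social marginal benefit = demand + MEB = 159.71 - 2.15q.
Set SMB = MC: 159.71 - 2.15q = 52.52 + 1.52q → q* = 29.2071.
Between q* and q_m the wedge SMB − MC runs linearly from 0 to MEB(q_m), so the loss is a triangle.
DWL = ½ × 9.6834 × 35.5380 = 172.0643.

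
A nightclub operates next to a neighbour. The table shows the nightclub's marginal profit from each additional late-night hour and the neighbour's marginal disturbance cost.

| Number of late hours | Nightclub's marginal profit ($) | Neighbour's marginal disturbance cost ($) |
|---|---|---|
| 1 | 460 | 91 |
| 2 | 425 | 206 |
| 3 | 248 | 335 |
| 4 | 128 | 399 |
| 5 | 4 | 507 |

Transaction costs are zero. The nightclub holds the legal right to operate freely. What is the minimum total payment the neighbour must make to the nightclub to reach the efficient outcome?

Left alone the nightclub would choose level 5 (marginal profit stays positive).
Efficient level: k* = 2 (marginal profit ≥ marginal disturbance cost through 2).
The neighbour must at least cover the nightclub's forgone profit from cutting 5→2: 248 + 128 + 4 = 380.

$380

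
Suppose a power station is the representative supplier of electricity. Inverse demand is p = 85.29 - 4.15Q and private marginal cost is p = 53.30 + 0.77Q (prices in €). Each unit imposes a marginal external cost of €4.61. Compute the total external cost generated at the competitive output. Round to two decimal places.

Market equilibrium (private): 53.30 + 0.77Q = 85.29 - 4.15Q → Q_m = 6.5020.
Total external cost = MEC × Q_m = 4.61 × 6.5020 = 29.9742.

€29.97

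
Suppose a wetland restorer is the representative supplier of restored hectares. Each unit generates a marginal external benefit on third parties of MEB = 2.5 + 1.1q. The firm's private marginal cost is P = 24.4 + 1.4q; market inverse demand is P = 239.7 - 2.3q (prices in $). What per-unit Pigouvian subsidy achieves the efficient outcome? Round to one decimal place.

Social marginal cost = private MC − MEB = 21.9 + 0.3q.
Set SMC = demand: 21.9 + 0.3q = 239.7 - 2.3q → q* = 83.7692.
The Pigouvian subsidy equals MEB at q*: 2.5 + 1.1×83.7692 = 94.6461.

subsidy = $94.6 per unit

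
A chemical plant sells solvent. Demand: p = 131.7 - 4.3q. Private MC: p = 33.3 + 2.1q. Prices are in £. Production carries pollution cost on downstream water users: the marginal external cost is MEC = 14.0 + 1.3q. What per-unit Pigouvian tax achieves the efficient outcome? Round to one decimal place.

tax = £28.2 per unit

Social marginal cost = private MC + MEC = 47.3 + 3.4q.
Set SMC = demand: 47.3 + 3.4q = 131.7 - 4.3q → q* = 10.9610.
The Pigouvian tax equals MEC at q*: 14.0 + 1.3×10.9610 = 28.2493.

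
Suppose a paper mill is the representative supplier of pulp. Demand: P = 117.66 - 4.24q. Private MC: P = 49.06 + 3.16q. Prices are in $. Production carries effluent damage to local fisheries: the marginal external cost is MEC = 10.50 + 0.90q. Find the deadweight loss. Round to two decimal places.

DWL = $21.39

Market equilibrium (private): 49.06 + 3.16q = 117.66 - 4.24q → q_m = 9.2703.
Social marginal cost = private MC + MEC = 59.56 + 4.06q.
Set SMC = demand: 59.56 + 4.06q = 117.66 - 4.24q → q* = 7.0000.
The loss is the area between SMC and demand from q* to q_m; with linear curves that's a triangle of height MEC(q_m).
DWL = ½ × 2.2703 × 18.8432 = 21.3899.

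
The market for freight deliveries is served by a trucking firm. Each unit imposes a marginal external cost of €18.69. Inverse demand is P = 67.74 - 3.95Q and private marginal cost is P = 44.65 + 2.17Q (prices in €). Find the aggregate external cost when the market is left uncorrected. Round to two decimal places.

Market equilibrium (private): 44.65 + 2.17Q = 67.74 - 3.95Q → Q_m = 3.7729.
Total external cost = MEC × Q_m = 18.69 × 3.7729 = 70.5155.

€70.52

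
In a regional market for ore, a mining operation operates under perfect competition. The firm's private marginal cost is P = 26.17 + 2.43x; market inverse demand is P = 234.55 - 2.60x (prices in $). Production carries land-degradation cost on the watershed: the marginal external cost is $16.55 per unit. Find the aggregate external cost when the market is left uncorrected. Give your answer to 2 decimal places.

$685.62

Market equilibrium (private): 26.17 + 2.43x = 234.55 - 2.60x → x_m = 41.4274.
Total external cost = MEC × x_m = 16.55 × 41.4274 = 685.6235.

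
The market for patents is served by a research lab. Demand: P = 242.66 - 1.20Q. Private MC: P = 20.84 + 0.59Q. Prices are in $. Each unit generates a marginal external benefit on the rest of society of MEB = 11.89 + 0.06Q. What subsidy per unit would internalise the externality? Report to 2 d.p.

subsidy = $20.00 per unit

Social marginal cost = private MC − MEB = 8.95 + 0.53Q.
Set SMC = demand: 8.95 + 0.53Q = 242.66 - 1.20Q → Q* = 135.0925.
The Pigouvian subsidy equals MEB at Q*: 11.89 + 0.06×135.0925 = 19.9956.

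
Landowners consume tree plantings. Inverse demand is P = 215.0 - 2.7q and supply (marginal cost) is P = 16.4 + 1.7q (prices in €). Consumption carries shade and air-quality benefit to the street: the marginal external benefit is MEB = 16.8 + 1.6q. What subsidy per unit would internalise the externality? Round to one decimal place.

Social marginal benefit = demand + MEB = 231.8 - 1.1q.
Set SMB = MC: 231.8 - 1.1q = 16.4 + 1.7q → q* = 76.9286.
The Pigouvian subsidy equals MEB at q*: 16.8 + 1.6×76.9286 = 139.8858.

subsidy = €139.9 per unit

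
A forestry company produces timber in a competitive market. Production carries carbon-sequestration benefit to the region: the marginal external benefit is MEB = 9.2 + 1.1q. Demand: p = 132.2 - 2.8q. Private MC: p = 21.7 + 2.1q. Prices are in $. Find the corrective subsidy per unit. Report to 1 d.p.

subsidy = $43.9 per unit

Social marginal cost = private MC − MEB = 12.5 + q.
Set SMC = demand: 12.5 + q = 132.2 - 2.8q → q* = 31.5000.
The Pigouvian subsidy equals MEB at q*: 9.2 + 1.1×31.5000 = 43.8500.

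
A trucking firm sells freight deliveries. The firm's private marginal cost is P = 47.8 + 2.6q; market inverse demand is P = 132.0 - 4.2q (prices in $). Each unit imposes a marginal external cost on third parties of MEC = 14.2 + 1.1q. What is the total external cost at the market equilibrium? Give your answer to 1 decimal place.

Market equilibrium (private): 47.8 + 2.6q = 132.0 - 4.2q → q_m = 12.3824.
Total external cost = ∫₀^{q_m} (14.2 + 1.1q) dq = 14.2×12.3824 + ½×1.1×12.3824² = 260.1582.

$260.2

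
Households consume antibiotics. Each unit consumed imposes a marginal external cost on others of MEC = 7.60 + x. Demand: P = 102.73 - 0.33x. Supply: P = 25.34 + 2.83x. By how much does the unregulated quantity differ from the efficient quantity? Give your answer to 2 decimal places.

7.71 units

Market equilibrium (private): 25.34 + 2.83x = 102.73 - 0.33x → x_m = 24.4905.
Social marginal benefit = demand − MEC = 95.13 - 1.33x.
Set SMB = MC: 95.13 - 1.33x = 25.34 + 2.83x → x* = 16.7764.
Gap = |24.4905 − 16.7764| = 7.7141.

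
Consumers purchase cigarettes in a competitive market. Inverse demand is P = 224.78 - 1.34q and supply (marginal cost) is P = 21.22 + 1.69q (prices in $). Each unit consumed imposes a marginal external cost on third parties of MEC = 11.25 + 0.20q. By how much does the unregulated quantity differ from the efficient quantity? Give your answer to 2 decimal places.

Market equilibrium (private): 21.22 + 1.69q = 224.78 - 1.34q → q_m = 67.1815.
Social marginal benefit = demand − MEC = 213.53 - 1.54q.
Set SMB = MC: 213.53 - 1.54q = 21.22 + 1.69q → q* = 59.5387.
Gap = |67.1815 − 59.5387| = 7.6428.

7.64 units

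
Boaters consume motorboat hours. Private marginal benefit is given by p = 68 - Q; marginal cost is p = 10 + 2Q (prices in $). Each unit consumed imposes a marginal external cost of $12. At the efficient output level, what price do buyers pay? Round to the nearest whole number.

P = $53

Social marginal benefit = demand − MEC = 56 - Q.
Set SMB = MC: 56 - Q = 10 + 2Q → Q* = 15.3333.
Consumer price on the demand curve at Q*: 68 − 1×15.3333 = 52.6667.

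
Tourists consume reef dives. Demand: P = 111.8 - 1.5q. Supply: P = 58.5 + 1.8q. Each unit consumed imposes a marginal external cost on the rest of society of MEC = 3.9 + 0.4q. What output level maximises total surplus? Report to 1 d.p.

Social marginal benefit = demand − MEC = 107.9 - 1.9q.
Set SMB = MC: 107.9 - 1.9q = 58.5 + 1.8q → q* = 13.3514.

q* = 13.4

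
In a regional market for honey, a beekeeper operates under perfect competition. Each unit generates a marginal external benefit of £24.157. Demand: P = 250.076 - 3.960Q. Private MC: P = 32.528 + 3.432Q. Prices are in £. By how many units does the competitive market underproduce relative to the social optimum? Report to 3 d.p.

3.268 units

Market equilibrium (private): 32.528 + 3.432Q = 250.076 - 3.960Q → Q_m = 29.4302.
Social marginal cost = private MC − MEB = 8.371 + 3.432Q.
Set SMC = demand: 8.371 + 3.432Q = 250.076 - 3.960Q → Q* = 32.6982.
Gap = |29.4302 − 32.6982| = 3.2680.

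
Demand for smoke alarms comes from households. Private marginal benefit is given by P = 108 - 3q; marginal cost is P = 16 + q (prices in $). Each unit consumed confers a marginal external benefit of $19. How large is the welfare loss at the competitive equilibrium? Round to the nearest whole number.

Market equilibrium (private): 16 + q = 108 - 3q → q_m = 23.0000.
Social marginal benefit = demand + MEB = 127 - 3q.
Set SMB = MC: 127 - 3q = 16 + q → q* = 27.7500.
The loss is the area between SMB and MC from q* to q_m; with linear curves that's a triangle of height MEB(q_m).
DWL = ½ × 4.7500 × 19.0000 = 45.1250.

DWL = $45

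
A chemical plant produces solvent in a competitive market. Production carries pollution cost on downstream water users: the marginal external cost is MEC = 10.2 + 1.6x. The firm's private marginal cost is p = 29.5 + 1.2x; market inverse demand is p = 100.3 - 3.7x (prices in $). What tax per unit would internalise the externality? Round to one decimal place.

tax = $25.1 per unit

Social marginal cost = private MC + MEC = 39.7 + 2.8x.
Set SMC = demand: 39.7 + 2.8x = 100.3 - 3.7x → x* = 9.3231.
The Pigouvian tax equals MEC at x*: 10.2 + 1.6×9.3231 = 25.1170.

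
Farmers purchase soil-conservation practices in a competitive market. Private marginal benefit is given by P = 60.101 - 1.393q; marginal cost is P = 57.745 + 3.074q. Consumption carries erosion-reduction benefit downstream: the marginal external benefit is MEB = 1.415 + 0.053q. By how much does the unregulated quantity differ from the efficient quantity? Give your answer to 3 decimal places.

0.327 units

Market equilibrium (private): 57.745 + 3.074q = 60.101 - 1.393q → q_m = 0.5274.
Social marginal benefit = demand + MEB = 61.516 - 1.340q.
Set SMB = MC: 61.516 - 1.340q = 57.745 + 3.074q → q* = 0.8543.
Gap = |0.5274 − 0.8543| = 0.3269.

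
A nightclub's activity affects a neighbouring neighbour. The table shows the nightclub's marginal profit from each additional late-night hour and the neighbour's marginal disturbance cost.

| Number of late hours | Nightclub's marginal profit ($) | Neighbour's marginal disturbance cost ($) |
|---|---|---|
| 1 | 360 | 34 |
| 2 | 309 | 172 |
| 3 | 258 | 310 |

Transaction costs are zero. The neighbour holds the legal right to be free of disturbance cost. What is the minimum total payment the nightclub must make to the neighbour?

Efficient level: marginal profit ≥ marginal disturbance cost through level 2, so k* = 2.
With the neighbour holding the right, the nightclub must at least compensate total damage at k*: 34 + 172 = 206.

$206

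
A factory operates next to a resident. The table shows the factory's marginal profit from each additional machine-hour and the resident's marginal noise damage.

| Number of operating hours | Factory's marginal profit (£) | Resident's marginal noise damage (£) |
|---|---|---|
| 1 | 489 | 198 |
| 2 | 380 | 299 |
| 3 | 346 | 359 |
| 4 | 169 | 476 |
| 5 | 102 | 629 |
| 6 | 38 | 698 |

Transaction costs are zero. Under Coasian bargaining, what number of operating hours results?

Bargaining reaches the level where marginal profit last exceeds marginal noise damage.
That holds through level 2 (380 ≥ 299) but not at 3 (346 < 359).

2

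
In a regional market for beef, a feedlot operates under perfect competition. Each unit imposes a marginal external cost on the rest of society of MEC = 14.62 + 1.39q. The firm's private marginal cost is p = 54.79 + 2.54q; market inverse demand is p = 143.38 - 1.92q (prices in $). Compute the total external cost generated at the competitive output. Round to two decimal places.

$564.61

Market equilibrium (private): 54.79 + 2.54q = 143.38 - 1.92q → q_m = 19.8632.
Total external cost = ∫₀^{q_m} (14.62 + 1.39q) dq = 14.62×19.8632 + ½×1.39×19.8632² = 564.6100.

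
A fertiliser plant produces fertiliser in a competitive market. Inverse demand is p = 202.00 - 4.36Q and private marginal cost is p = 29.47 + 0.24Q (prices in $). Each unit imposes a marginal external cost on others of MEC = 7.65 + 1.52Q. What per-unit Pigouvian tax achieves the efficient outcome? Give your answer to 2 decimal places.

tax = $48.60 per unit

Social marginal cost = private MC + MEC = 37.12 + 1.76Q.
Set SMC = demand: 37.12 + 1.76Q = 202.00 - 4.36Q → Q* = 26.9412.
The Pigouvian tax equals MEC at Q*: 7.65 + 1.52×26.9412 = 48.6006.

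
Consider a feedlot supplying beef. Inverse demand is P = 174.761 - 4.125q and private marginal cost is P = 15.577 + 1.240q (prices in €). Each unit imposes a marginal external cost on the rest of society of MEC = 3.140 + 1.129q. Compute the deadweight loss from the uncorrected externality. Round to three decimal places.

DWL = €103.355

Market equilibrium (private): 15.577 + 1.240q = 174.761 - 4.125q → q_m = 29.6708.
Social marginal cost = private MC + MEC = 18.717 + 2.369q.
Set SMC = demand: 18.717 + 2.369q = 174.761 - 4.125q → q* = 24.0289.
Between q* and q_m the wedge SMC − demand runs linearly from 0 to MEC(q_m), so the loss is a triangle.
DWL = ½ × 5.6419 × 36.6384 = 103.3551.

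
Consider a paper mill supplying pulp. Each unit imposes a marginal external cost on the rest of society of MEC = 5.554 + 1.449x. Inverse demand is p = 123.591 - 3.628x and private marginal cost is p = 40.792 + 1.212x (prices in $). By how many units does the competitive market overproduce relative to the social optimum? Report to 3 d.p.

Market equilibrium (private): 40.792 + 1.212x = 123.591 - 3.628x → x_m = 17.1072.
Social marginal cost = private MC + MEC = 46.346 + 2.661x.
Set SMC = demand: 46.346 + 2.661x = 123.591 - 3.628x → x* = 12.2826.
Gap = |17.1072 − 12.2826| = 4.8246.

4.825 units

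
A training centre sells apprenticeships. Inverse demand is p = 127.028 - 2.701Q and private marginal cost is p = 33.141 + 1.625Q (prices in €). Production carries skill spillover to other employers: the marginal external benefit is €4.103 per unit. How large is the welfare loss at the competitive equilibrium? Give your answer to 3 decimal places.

Market equilibrium (private): 33.141 + 1.625Q = 127.028 - 2.701Q → Q_m = 21.7030.
Social marginal cost = private MC − MEB = 29.038 + 1.625Q.
Set SMC = demand: 29.038 + 1.625Q = 127.028 - 2.701Q → Q* = 22.6514.
The welfare-loss triangle has base |Q_m − Q*| and height MEB(Q_m) (the vertical gap between SMC and demand is zero at Q* and MEB at Q_m).
DWL = ½ × 0.9484 × 4.1030 = 1.9456.

DWL = €1.946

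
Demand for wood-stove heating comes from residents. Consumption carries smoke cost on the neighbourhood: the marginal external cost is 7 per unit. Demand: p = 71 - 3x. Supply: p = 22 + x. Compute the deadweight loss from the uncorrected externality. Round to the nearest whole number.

DWL = 6

Market equilibrium (private): 22 + x = 71 - 3x → x_m = 12.2500.
Social marginal benefit = demand − MEC = 64 - 3x.
Set SMB = MC: 64 - 3x = 22 + x → x* = 10.5000.
The loss is the area between SMB and MC from x* to x_m; with linear curves that's a triangle of height MEC(x_m).
DWL = ½ × 1.7500 × 7.0000 = 6.1250.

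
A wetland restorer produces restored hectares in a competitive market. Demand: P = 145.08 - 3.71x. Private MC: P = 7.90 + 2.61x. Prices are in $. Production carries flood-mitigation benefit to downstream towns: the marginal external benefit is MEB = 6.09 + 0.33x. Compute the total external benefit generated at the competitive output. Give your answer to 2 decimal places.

Market equilibrium (private): 7.90 + 2.61x = 145.08 - 3.71x → x_m = 21.7057.
Total external benefit = ∫₀^{x_m} (6.09 + 0.33x) dx = 6.09×21.7057 + ½×0.33×21.7057² = 209.9254.

$209.93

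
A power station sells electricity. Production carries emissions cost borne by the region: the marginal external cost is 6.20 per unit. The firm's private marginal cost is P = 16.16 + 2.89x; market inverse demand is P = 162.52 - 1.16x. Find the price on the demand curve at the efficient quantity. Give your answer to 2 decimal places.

P = 122.38

Social marginal cost = private MC + MEC = 22.36 + 2.89x.
Set SMC = demand: 22.36 + 2.89x = 162.52 - 1.16x → x* = 34.6074.
Consumer price on the demand curve at x*: 162.52 − 1.16×34.6074 = 122.3754.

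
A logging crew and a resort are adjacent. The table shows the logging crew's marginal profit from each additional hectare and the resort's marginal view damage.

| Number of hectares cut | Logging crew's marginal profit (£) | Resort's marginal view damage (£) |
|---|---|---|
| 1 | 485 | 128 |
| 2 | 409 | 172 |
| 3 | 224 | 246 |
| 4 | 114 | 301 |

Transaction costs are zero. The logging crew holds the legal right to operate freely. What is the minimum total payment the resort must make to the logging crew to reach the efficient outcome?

£338

Left alone the logging crew would choose level 4 (marginal profit stays positive).
Efficient level: k* = 2 (marginal profit ≥ marginal view damage through 2).
The resort must at least cover the logging crew's forgone profit from cutting 4→2: 224 + 114 = 338.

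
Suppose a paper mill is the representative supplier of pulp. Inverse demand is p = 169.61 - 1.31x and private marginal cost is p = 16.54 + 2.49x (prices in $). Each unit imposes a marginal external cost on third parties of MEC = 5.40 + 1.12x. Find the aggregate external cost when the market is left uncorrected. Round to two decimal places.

Market equilibrium (private): 16.54 + 2.49x = 169.61 - 1.31x → x_m = 40.2816.
Total external cost = ∫₀^{x_m} (5.40 + 1.12x) dx = 5.40×40.2816 + ½×1.12×40.2816² = 1126.1807.

$1126.18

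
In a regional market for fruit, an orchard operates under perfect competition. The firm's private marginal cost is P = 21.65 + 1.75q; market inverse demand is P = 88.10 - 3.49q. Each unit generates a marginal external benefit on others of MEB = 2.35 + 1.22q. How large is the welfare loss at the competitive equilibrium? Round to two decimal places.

Market equilibrium (private): 21.65 + 1.75q = 88.10 - 3.49q → q_m = 12.6813.
Social marginal cost = private MC − MEB = 19.30 + 0.53q.
Set SMC = demand: 19.30 + 0.53q = 88.10 - 3.49q → q* = 17.1144.
The welfare-loss triangle has base |q_m − q*| and height MEB(q_m) (the vertical gap between SMC and demand is zero at q* and MEB at q_m).
DWL = ½ × 4.4331 × 17.8212 = 39.5016.

DWL = 39.50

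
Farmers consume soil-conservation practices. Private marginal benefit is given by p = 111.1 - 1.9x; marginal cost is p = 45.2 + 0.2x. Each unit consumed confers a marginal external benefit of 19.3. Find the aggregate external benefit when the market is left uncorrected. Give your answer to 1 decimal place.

605.7

Market equilibrium (private): 45.2 + 0.2x = 111.1 - 1.9x → x_m = 31.3810.
Total external benefit = MEB × x_m = 19.3 × 31.3810 = 605.6533.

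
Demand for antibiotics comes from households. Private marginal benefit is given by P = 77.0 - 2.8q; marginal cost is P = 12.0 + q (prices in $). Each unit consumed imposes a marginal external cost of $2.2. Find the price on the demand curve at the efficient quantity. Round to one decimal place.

P = $30.7

Social marginal benefit = demand − MEC = 74.8 - 2.8q.
Set SMB = MC: 74.8 - 2.8q = 12.0 + q → q* = 16.5263.
Consumer price on the demand curve at q*: 77.0 − 2.8×16.5263 = 30.7264.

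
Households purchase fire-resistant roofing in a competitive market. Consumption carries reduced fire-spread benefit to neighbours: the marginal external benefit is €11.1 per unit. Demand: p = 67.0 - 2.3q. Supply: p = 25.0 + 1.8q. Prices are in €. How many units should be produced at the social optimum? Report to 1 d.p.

q* = 13.0

Social marginal benefit = demand + MEB = 78.1 - 2.3q.
Set SMB = MC: 78.1 - 2.3q = 25.0 + 1.8q → q* = 12.9512.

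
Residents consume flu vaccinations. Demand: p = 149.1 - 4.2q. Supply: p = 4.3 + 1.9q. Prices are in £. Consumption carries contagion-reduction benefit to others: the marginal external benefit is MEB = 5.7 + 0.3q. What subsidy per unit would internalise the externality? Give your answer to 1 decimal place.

Social marginal benefit = demand + MEB = 154.8 - 3.9q.
Set SMB = MC: 154.8 - 3.9q = 4.3 + 1.9q → q* = 25.9483.
The Pigouvian subsidy equals MEB at q*: 5.7 + 0.3×25.9483 = 13.4845.

subsidy = £13.5 per unit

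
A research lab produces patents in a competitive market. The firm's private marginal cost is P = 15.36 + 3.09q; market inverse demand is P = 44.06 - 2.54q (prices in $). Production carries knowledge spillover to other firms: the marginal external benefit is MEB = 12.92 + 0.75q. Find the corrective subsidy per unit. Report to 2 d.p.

Social marginal cost = private MC − MEB = 2.44 + 2.34q.
Set SMC = demand: 2.44 + 2.34q = 44.06 - 2.54q → q* = 8.5287.
The Pigouvian subsidy equals MEB at q*: 12.92 + 0.75×8.5287 = 19.3165.

subsidy = $19.32 per unit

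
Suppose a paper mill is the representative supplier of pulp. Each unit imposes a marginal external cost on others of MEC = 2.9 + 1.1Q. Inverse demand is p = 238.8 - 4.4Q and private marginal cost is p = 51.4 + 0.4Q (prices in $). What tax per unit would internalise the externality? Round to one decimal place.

Social marginal cost = private MC + MEC = 54.3 + 1.5Q.
Set SMC = demand: 54.3 + 1.5Q = 238.8 - 4.4Q → Q* = 31.2712.
The Pigouvian tax equals MEC at Q*: 2.9 + 1.1×31.2712 = 37.2983.

tax = $37.3 per unit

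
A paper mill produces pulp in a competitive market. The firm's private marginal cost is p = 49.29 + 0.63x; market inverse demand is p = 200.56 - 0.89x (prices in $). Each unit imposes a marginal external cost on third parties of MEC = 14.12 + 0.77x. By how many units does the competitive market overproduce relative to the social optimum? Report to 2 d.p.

39.63 units

Market equilibrium (private): 49.29 + 0.63x = 200.56 - 0.89x → x_m = 99.5197.
Social marginal cost = private MC + MEC = 63.41 + 1.40x.
Set SMC = demand: 63.41 + 1.40x = 200.56 - 0.89x → x* = 59.8908.
Gap = |99.5197 − 59.8908| = 39.6289.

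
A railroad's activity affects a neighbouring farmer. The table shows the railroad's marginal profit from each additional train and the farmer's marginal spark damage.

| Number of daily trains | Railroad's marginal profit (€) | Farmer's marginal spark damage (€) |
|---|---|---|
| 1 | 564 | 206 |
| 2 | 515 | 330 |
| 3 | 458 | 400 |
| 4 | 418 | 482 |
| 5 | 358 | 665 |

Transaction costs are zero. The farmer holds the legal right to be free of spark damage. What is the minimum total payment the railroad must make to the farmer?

€936

Efficient level: marginal profit ≥ marginal spark damage through level 3, so k* = 3.
With the farmer holding the right, the railroad must at least compensate total damage at k*: 206 + 330 + 400 = 936.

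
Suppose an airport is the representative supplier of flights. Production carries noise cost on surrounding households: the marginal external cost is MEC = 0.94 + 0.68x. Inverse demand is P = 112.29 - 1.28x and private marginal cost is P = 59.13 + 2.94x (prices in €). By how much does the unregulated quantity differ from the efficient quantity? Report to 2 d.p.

Market equilibrium (private): 59.13 + 2.94x = 112.29 - 1.28x → x_m = 12.5972.
Social marginal cost = private MC + MEC = 60.07 + 3.62x.
Set SMC = demand: 60.07 + 3.62x = 112.29 - 1.28x → x* = 10.6571.
Gap = |12.5972 − 10.6571| = 1.9401.

1.94 units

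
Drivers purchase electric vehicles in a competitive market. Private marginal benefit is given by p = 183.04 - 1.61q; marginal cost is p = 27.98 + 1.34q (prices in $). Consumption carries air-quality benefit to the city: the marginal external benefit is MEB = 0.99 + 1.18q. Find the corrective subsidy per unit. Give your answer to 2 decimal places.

subsidy = $105.02 per unit

Social marginal benefit = demand + MEB = 184.03 - 0.43q.
Set SMB = MC: 184.03 - 0.43q = 27.98 + 1.34q → q* = 88.1638.
The Pigouvian subsidy equals MEB at q*: 0.99 + 1.18×88.1638 = 105.0233.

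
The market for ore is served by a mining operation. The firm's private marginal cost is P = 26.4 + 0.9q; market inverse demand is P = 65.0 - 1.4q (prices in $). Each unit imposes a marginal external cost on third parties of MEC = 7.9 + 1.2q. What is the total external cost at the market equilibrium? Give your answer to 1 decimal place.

$301.6

Market equilibrium (private): 26.4 + 0.9q = 65.0 - 1.4q → q_m = 16.7826.
Total external cost = ∫₀^{q_m} (7.9 + 1.2q) dq = 7.9×16.7826 + ½×1.2×16.7826² = 301.5759.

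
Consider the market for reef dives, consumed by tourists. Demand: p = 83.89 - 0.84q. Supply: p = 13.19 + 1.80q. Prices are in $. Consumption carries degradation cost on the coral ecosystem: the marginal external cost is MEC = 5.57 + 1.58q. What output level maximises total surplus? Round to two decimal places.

q* = 15.43

Social marginal benefit = demand − MEC = 78.32 - 2.42q.
Set SMB = MC: 78.32 - 2.42q = 13.19 + 1.80q → q* = 15.4336.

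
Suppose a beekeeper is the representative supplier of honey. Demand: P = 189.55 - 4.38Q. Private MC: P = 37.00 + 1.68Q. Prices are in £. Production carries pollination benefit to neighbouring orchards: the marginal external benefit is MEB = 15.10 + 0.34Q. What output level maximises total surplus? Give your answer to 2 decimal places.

Social marginal cost = private MC − MEB = 21.90 + 1.34Q.
Set SMC = demand: 21.90 + 1.34Q = 189.55 - 4.38Q → Q* = 29.3094.

Q* = 29.31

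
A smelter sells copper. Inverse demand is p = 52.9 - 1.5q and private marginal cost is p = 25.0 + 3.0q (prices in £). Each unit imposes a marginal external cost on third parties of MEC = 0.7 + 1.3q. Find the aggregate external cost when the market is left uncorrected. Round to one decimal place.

Market equilibrium (private): 25.0 + 3.0q = 52.9 - 1.5q → q_m = 6.2000.
Total external cost = ∫₀^{q_m} (0.7 + 1.3q) dq = 0.7×6.2000 + ½×1.3×6.2000² = 29.3260.

£29.3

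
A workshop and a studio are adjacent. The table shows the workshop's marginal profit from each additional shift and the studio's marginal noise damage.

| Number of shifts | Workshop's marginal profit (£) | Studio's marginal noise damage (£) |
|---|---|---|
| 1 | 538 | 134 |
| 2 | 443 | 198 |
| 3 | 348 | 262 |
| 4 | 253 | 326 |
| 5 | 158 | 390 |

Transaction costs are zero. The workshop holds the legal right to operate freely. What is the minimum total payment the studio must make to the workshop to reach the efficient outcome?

Left alone the workshop would choose level 5 (marginal profit stays positive).
Efficient level: k* = 3 (marginal profit ≥ marginal noise damage through 3).
The studio must at least cover the workshop's forgone profit from cutting 5→3: 253 + 158 = 411.

£411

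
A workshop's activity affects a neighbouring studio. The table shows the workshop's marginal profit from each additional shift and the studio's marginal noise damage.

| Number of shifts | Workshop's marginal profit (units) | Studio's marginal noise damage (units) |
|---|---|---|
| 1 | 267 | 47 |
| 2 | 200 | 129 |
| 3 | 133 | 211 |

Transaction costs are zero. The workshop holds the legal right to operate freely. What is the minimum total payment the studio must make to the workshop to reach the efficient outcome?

133

Left alone the workshop would choose level 3 (marginal profit stays positive).
Efficient level: k* = 2 (marginal profit ≥ marginal noise damage through 2).
The studio must at least cover the workshop's forgone profit from cutting 3→2: 133 = 133.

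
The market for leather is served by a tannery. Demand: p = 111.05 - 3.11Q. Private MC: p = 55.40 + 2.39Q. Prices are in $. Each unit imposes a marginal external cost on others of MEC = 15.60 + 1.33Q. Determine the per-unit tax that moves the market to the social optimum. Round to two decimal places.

Social marginal cost = private MC + MEC = 71.00 + 3.72Q.
Set SMC = demand: 71.00 + 3.72Q = 111.05 - 3.11Q → Q* = 5.8638.
The Pigouvian tax equals MEC at Q*: 15.60 + 1.33×5.8638 = 23.3989.

tax = $23.40 per unit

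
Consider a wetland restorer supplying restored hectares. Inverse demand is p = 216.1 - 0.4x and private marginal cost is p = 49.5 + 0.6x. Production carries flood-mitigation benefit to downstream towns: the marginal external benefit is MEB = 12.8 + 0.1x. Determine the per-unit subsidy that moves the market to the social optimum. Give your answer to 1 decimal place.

subsidy = 32.7 per unit

Social marginal cost = private MC − MEB = 36.7 + 0.5x.
Set SMC = demand: 36.7 + 0.5x = 216.1 - 0.4x → x* = 199.3333.
The Pigouvian subsidy equals MEB at x*: 12.8 + 0.1×199.3333 = 32.7333.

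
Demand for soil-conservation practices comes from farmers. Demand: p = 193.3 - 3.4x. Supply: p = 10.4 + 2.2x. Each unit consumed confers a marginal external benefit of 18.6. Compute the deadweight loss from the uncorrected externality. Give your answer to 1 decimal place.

DWL = 30.9

Market equilibrium (private): 10.4 + 2.2x = 193.3 - 3.4x → x_m = 32.6607.
Social marginal benefit = demand + MEB = 211.9 - 3.4x.
Set SMB = MC: 211.9 - 3.4x = 10.4 + 2.2x → x* = 35.9821.
Between x* and x_m the wedge SMB − MC runs linearly from 0 to MEB(x_m), so the loss is a triangle.
DWL = ½ × 3.3214 × 18.6000 = 30.8890.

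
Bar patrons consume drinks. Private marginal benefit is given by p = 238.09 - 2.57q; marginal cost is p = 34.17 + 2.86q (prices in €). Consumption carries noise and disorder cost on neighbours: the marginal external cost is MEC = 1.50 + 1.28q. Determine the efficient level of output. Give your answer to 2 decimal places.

q* = 30.17

Social marginal benefit = demand − MEC = 236.59 - 3.85q.
Set SMB = MC: 236.59 - 3.85q = 34.17 + 2.86q → q* = 30.1669.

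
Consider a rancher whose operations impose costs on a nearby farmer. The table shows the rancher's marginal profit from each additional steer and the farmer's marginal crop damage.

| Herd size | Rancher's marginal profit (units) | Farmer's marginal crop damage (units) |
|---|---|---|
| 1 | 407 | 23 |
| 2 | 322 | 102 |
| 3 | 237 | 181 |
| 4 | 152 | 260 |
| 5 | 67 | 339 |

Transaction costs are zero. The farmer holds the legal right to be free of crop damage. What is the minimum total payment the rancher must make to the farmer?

Efficient level: marginal profit ≥ marginal crop damage through level 3, so k* = 3.
With the farmer holding the right, the rancher must at least compensate total damage at k*: 23 + 102 + 181 = 306.

306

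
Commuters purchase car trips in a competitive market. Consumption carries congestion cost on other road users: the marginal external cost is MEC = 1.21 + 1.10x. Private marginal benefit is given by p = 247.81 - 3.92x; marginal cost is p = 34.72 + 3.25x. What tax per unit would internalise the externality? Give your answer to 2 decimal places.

tax = 29.39 per unit

Social marginal benefit = demand − MEC = 246.60 - 5.02x.
Set SMB = MC: 246.60 - 5.02x = 34.72 + 3.25x → x* = 25.6203.
The Pigouvian tax equals MEC at x*: 1.21 + 1.10×25.6203 = 29.3923.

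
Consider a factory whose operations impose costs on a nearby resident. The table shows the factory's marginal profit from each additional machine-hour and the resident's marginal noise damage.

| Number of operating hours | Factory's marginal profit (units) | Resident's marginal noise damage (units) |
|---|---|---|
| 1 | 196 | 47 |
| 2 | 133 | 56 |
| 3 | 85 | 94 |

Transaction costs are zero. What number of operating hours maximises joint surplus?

Bargaining reaches the level where marginal profit last exceeds marginal noise damage.
That holds through level 2 (133 ≥ 56) but not at 3 (85 < 94).

2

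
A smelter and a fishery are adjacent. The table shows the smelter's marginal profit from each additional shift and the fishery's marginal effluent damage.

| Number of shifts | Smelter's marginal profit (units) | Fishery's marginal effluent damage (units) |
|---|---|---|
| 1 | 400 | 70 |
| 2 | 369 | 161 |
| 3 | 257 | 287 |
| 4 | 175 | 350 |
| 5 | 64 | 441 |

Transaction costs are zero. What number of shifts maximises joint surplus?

2

Bargaining reaches the level where marginal profit last exceeds marginal effluent damage.
That holds through level 2 (369 ≥ 161) but not at 3 (257 < 287).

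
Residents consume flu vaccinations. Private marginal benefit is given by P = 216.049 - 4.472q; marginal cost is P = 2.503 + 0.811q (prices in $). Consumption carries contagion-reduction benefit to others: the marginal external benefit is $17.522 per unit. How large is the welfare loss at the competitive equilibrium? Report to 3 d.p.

Market equilibrium (private): 2.503 + 0.811q = 216.049 - 4.472q → q_m = 40.4214.
Social marginal benefit = demand + MEB = 233.571 - 4.472q.
Set SMB = MC: 233.571 - 4.472q = 2.503 + 0.811q → q* = 43.7380.
Between q* and q_m the wedge SMB − MC runs linearly from 0 to MEB(q_m), so the loss is a triangle.
DWL = ½ × 3.3166 × 17.5220 = 29.0567.

DWL = $29.057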